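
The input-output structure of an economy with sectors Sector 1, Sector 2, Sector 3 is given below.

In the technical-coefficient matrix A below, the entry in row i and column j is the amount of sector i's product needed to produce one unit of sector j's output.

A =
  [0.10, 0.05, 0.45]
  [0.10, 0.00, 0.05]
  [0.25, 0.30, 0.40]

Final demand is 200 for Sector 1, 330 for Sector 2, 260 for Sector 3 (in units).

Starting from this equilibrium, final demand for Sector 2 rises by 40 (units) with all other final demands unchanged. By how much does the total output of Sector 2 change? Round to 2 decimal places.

Δx_2 = 43.09

I − A =
  [   0.90    -0.05    -0.45]
  [  -0.10     1.00    -0.05]
  [  -0.25    -0.30     0.60]
Cofactors of I−A, C_ij = (−1)^(i+j)·(minor ij) (rows/columns in the sector order above):
  C_11 = (1.00)(0.60) − (-0.05)(-0.30) = 0.5850
  C_12 = −[(-0.10)(0.60) − (-0.05)(-0.25)] = 0.0725
  C_13 = (-0.10)(-0.30) − (1.00)(-0.25) = 0.2800
  C_21 = −[(-0.05)(0.60) − (-0.45)(-0.30)] = 0.1650
  C_22 = (0.90)(0.60) − (-0.45)(-0.25) = 0.4275
  C_23 = −[(0.90)(-0.30) − (-0.05)(-0.25)] = 0.2825
  C_31 = (-0.05)(-0.05) − (-0.45)(1.00) = 0.4525
  C_32 = −[(0.90)(-0.05) − (-0.45)(-0.10)] = 0.0900
  C_33 = (0.90)(1.00) − (-0.05)(-0.10) = 0.8950
det(I−A) = Σ_j (I−A)_1j·C_1j = (0.90)(0.5850) + (-0.05)(0.0725) + (-0.45)(0.2800) = 0.396875
adj(I−A) = Cᵀ =
  [ 0.5850   0.1650   0.4525]
  [ 0.0725   0.4275   0.0900]
  [ 0.2800   0.2825   0.8950]
(I − A)⁻¹ = adj(I−A) / det(I−A) ≈
  [   1.4740     0.4157     1.1402]
  [   0.1827     1.0772     0.2268]
  [   0.7055     0.7118     2.2551]
Δx = (I − A)⁻¹ Δd with Δd having +40 in the Sector 2 component and 0 elsewhere.
So Δx_2 = L_22 · (+40), where L_22 = adj(I−A)_22 / det(I−A) = 0.4275 / 0.396875.
Δx_2 = 0.4275 × (+40) / 0.396875 = 17.10 / 0.396875 ≈ 43.09.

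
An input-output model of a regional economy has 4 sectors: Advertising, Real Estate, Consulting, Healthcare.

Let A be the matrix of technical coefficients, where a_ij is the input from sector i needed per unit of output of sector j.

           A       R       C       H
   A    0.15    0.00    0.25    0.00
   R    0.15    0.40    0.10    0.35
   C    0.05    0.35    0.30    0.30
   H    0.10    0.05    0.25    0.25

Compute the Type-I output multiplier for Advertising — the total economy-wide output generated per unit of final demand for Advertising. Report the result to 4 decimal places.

m_A = 3.1529

I − A =
  [   0.85     0.00    -0.25     0.00]
  [  -0.15     0.60    -0.10    -0.35]
  [  -0.05    -0.35     0.70    -0.30]
  [  -0.10    -0.05    -0.25     0.75]
Compute the cofactors C_ij = (−1)^(i+j)·(3×3 minor ij) of I−A; the adjugate is their transpose:
adj(I−A) = Cᵀ =
  [ 0.199375   0.069375   0.108125   0.075625]
  [ 0.103125   0.365625   0.175000   0.240625]
  [ 0.093500   0.235875   0.367625   0.257125]
  [ 0.064625   0.112250   0.148625   0.306625]
det(I−A) = Σ_j (I−A)_1j·C_1j = (0.85)(0.199375) + (0.00)(0.103125) + (-0.25)(0.093500) + (0.00)(0.064625) = 0.14609375
(I − A)⁻¹ = adj(I−A) / det(I−A) ≈
  [   1.36471     0.47487     0.74011     0.51765]
  [   0.70588     2.50267     1.19786     1.64706]
  [   0.64000     1.61455     2.51636     1.76000]
  [   0.44235     0.76834     1.01733     2.09882]
The output multiplier for sector j is the column-j sum of the Leontief inverse (I − A)⁻¹ = adj(I−A) / det(I−A).
Column A of adj(I−A): (0.199375, 0.103125, 0.093500, 0.064625); det(I−A) = 0.14609375.
m_A = (0.199375 + 0.103125 + 0.093500 + 0.064625) / 0.14609375 = 0.460625 / 0.14609375 ≈ 3.1529.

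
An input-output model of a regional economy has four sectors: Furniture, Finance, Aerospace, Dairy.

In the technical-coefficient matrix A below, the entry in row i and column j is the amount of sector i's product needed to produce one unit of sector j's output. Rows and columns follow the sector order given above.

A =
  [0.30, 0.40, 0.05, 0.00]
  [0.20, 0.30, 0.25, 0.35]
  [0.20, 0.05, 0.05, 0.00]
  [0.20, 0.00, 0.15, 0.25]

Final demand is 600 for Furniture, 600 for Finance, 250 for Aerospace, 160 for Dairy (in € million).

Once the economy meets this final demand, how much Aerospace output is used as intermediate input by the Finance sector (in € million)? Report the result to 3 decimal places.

I − A =
  [   0.70    -0.40    -0.05     0.00]
  [  -0.20     0.70    -0.25    -0.35]
  [  -0.20    -0.05     0.95     0.00]
  [  -0.20     0.00    -0.15     0.75]
Compute the cofactors C_ij = (−1)^(i+j)·(3×3 minor ij) of I−A; the adjugate is their transpose:
adj(I−A) = Cᵀ =
  [ 0.486750   0.286875   0.122250   0.133875]
  [ 0.257000   0.491250   0.179000   0.229250]
  [ 0.116000   0.086250   0.279500   0.040250]
  [ 0.153000   0.093750   0.088500   0.353250]
det(I−A) = Σ_j (I−A)_1j·C_1j = (0.70)(0.486750) + (-0.40)(0.257000) + (-0.05)(0.116000) + (0.00)(0.153000) = 0.232125
(I − A)⁻¹ = adj(I−A) / det(I−A) ≈
  [   2.0969     1.2359     0.5267     0.5767]
  [   1.1072     2.1163     0.7711     0.9876]
  [   0.4997     0.3716     1.2041     0.1734]
  [   0.6591     0.4039     0.3813     1.5218]
First solve x = (I − A)⁻¹ d = adj(I−A)·d / det(I−A); in particular x_2 = (0.257000·600 + 0.491250·600 + 0.179000·250 + 0.229250·160) / 0.232125 = 530.38 / 0.232125 ≈ 2284.88961.
Intermediate flow from 3 to 2: z_32 = a_32 · x_2 = 0.05 × 530.38 / 0.232125 = 26.519 / 0.232125 ≈ 114.244.

z_32 = 114.244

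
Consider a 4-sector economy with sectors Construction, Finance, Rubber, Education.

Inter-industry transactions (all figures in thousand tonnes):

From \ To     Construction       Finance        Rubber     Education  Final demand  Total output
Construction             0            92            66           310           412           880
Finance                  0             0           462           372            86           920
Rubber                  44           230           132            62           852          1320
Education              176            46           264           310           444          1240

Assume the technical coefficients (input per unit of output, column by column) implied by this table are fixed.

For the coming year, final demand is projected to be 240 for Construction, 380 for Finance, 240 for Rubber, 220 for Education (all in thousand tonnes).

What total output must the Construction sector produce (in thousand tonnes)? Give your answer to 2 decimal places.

Technical coefficients a_ij = z_ij / X_j:
  a_11 = 0/880 = 0.00, a_21 = 0/880 = 0.00, a_31 = 44/880 = 0.05, a_41 = 176/880 = 0.20
  a_12 = 92/920 = 0.10, a_22 = 0/920 = 0.00, a_32 = 230/920 = 0.25, a_42 = 46/920 = 0.05
  a_13 = 66/1320 = 0.05, a_23 = 462/1320 = 0.35, a_33 = 132/1320 = 0.10, a_43 = 264/1320 = 0.20
  a_14 = 310/1240 = 0.25, a_24 = 372/1240 = 0.30, a_34 = 62/1240 = 0.05, a_44 = 310/1240 = 0.25
I − A =
  [   1.00    -0.10    -0.05    -0.25]
  [   0.00     1.00    -0.35    -0.30]
  [  -0.05    -0.25     0.90    -0.05]
  [  -0.20    -0.05    -0.20     0.75]
Compute the cofactors C_ij = (−1)^(i+j)·(3×3 minor ij) of I−A; the adjugate is their transpose:
adj(I−A) = Cᵀ =
  [ 0.570000   0.099750   0.123375   0.238125]
  [ 0.073625   0.615125   0.308000   0.291125]
  [ 0.061750   0.182875   0.679000   0.139000]
  [ 0.173375   0.116375   0.234500   0.808250]
det(I−A) = Σ_j (I−A)_1j·C_1j = (1.00)(0.570000) + (-0.10)(0.073625) + (-0.05)(0.061750) + (-0.25)(0.173375) = 0.51620625
(I − A)⁻¹ = adj(I−A) / det(I−A) ≈
  [   1.1042     0.1932     0.2390     0.4613]
  [   0.1426     1.1916     0.5967     0.5640]
  [   0.1196     0.3543     1.3154     0.2693]
  [   0.3359     0.2254     0.4543     1.5658]
x = (I − A)⁻¹ d = adj(I−A)·d / det(I−A), with det(I−A) = 0.51620625:
  x_1 = (0.570000·240 + 0.099750·380 + 0.123375·240 + 0.238125·220) / 0.51620625 = 256.7025 / 0.51620625 ≈ 497.29
  x_2 = (0.073625·240 + 0.615125·380 + 0.308000·240 + 0.291125·220) / 0.51620625 = 389.385 / 0.51620625 ≈ 754.32
  x_3 = (0.061750·240 + 0.182875·380 + 0.679000·240 + 0.139000·220) / 0.51620625 = 277.8525 / 0.51620625 ≈ 538.26
  x_4 = (0.173375·240 + 0.116375·380 + 0.234500·240 + 0.808250·220) / 0.51620625 = 319.9275 / 0.51620625 ≈ 619.77

x_1 = 497.29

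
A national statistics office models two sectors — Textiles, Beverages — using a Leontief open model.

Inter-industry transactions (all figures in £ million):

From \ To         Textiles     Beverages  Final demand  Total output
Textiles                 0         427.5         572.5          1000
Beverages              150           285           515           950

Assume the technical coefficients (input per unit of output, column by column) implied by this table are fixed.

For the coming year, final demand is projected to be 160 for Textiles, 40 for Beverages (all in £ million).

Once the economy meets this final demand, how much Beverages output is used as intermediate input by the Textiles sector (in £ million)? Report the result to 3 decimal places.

z_BT = 30.830

Technical coefficients a_ij = z_ij / X_j:
  a_TT = 0/1000 = 0.00, a_BT = 150/1000 = 0.15
  a_TB = 427.5/950 = 0.45, a_BB = 285/950 = 0.30
I − A =
  [   1.00    -0.45]
  [  -0.15     0.70]
det(I−A) = (1.00)(0.70) − (-0.45)(-0.15) = 0.6325
adj(I−A) = [[0.70, 0.45], [0.15, 1.00]]
(I − A)⁻¹ = adj(I−A) / det(I−A) ≈
  [   1.1067     0.7115]
  [   0.2372     1.5810]
First solve x = (I − A)⁻¹ d = adj(I−A)·d / det(I−A); in particular x_T = (0.70·160 + 0.45·40) / 0.6325 = 130.00 / 0.6325 ≈ 205.53360.
Intermediate flow from B to T: z_BT = a_BT · x_T = 0.15 × 130.00 / 0.6325 = 19.50 / 0.6325 ≈ 30.830.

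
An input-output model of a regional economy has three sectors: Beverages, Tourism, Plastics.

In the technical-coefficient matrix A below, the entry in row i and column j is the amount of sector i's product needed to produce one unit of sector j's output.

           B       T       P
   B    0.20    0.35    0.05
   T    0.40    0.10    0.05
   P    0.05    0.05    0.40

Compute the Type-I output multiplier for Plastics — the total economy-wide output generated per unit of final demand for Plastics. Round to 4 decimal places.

m_P = 2.0548

I − A =
  [   0.80    -0.35    -0.05]
  [  -0.40     0.90    -0.05]
  [  -0.05    -0.05     0.60]
Cofactors of I−A, C_ij = (−1)^(i+j)·(minor ij) (rows/columns in the sector order above):
  C_11 = (0.90)(0.60) − (-0.05)(-0.05) = 0.5375
  C_12 = −[(-0.40)(0.60) − (-0.05)(-0.05)] = 0.2425
  C_13 = (-0.40)(-0.05) − (0.90)(-0.05) = 0.0650
  C_21 = −[(-0.35)(0.60) − (-0.05)(-0.05)] = 0.2125
  C_22 = (0.80)(0.60) − (-0.05)(-0.05) = 0.4775
  C_23 = −[(0.80)(-0.05) − (-0.35)(-0.05)] = 0.0575
  C_31 = (-0.35)(-0.05) − (-0.05)(0.90) = 0.0625
  C_32 = −[(0.80)(-0.05) − (-0.05)(-0.40)] = 0.0600
  C_33 = (0.80)(0.90) − (-0.35)(-0.40) = 0.5800
det(I−A) = Σ_j (I−A)_1j·C_1j = (0.80)(0.5375) + (-0.35)(0.2425) + (-0.05)(0.0650) = 0.341875
adj(I−A) = Cᵀ =
  [ 0.5375   0.2125   0.0625]
  [ 0.2425   0.4775   0.0600]
  [ 0.0650   0.0575   0.5800]
(I − A)⁻¹ = adj(I−A) / det(I−A) ≈
  [   1.57221     0.62157     0.18282]
  [   0.70932     1.39671     0.17550]
  [   0.19013     0.16819     1.69653]
The output multiplier for sector j is the column-j sum of the Leontief inverse (I − A)⁻¹ = adj(I−A) / det(I−A).
Column P of adj(I−A): (0.0625, 0.0600, 0.5800); det(I−A) = 0.341875.
m_P = (0.0625 + 0.0600 + 0.5800) / 0.341875 = 0.7025 / 0.341875 ≈ 2.0548.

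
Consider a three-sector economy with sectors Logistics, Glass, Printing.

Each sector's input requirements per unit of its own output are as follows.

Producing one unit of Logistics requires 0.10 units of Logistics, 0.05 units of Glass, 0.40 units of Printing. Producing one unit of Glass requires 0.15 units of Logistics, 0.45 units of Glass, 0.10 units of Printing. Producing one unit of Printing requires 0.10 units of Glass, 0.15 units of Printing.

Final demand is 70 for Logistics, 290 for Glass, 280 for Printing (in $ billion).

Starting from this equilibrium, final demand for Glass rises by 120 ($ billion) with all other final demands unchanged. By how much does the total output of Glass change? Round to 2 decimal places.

Δx_G = 229.86

I − A =
  [   0.90    -0.15     0.00]
  [  -0.05     0.55    -0.10]
  [  -0.40    -0.10     0.85]
Cofactors of I−A, C_ij = (−1)^(i+j)·(minor ij) (rows/columns in the sector order above):
  C_11 = (0.55)(0.85) − (-0.10)(-0.10) = 0.4575
  C_12 = −[(-0.05)(0.85) − (-0.10)(-0.40)] = 0.0825
  C_13 = (-0.05)(-0.10) − (0.55)(-0.40) = 0.2250
  C_21 = −[(-0.15)(0.85) − (0.00)(-0.10)] = 0.1275
  C_22 = (0.90)(0.85) − (0.00)(-0.40) = 0.7650
  C_23 = −[(0.90)(-0.10) − (-0.15)(-0.40)] = 0.1500
  C_31 = (-0.15)(-0.10) − (0.00)(0.55) = 0.0150
  C_32 = −[(0.90)(-0.10) − (0.00)(-0.05)] = 0.0900
  C_33 = (0.90)(0.55) − (-0.15)(-0.05) = 0.4875
det(I−A) = Σ_j (I−A)_1j·C_1j = (0.90)(0.4575) + (-0.15)(0.0825) + (0.00)(0.2250) = 0.399375
adj(I−A) = Cᵀ =
  [ 0.4575   0.1275   0.0150]
  [ 0.0825   0.7650   0.0900]
  [ 0.2250   0.1500   0.4875]
(I − A)⁻¹ = adj(I−A) / det(I−A) ≈
  [   1.1455     0.3192     0.0376]
  [   0.2066     1.9155     0.2254]
  [   0.5634     0.3756     1.2207]
Δx = (I − A)⁻¹ Δd with Δd having +120 in the Glass component and 0 elsewhere.
So Δx_G = L_GG · (+120), where L_GG = adj(I−A)_GG / det(I−A) = 0.7650 / 0.399375.
Δx_G = 0.7650 × (+120) / 0.399375 = 91.80 / 0.399375 ≈ 229.86.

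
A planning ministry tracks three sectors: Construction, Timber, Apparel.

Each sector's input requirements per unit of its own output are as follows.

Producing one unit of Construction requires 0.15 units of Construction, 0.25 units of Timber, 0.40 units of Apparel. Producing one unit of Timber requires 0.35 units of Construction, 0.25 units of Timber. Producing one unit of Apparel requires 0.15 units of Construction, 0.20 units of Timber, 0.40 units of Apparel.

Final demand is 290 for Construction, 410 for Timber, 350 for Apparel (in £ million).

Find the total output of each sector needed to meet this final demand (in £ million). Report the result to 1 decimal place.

x_C = 1091.3, x_T = 1260.0, x_A = 1310.9

I − A =
  [   0.85    -0.35    -0.15]
  [  -0.25     0.75    -0.20]
  [  -0.40     0.00     0.60]
Cofactors of I−A, C_ij = (−1)^(i+j)·(minor ij) (rows/columns in the sector order above):
  C_11 = (0.75)(0.60) − (-0.20)(0.00) = 0.4500
  C_12 = −[(-0.25)(0.60) − (-0.20)(-0.40)] = 0.2300
  C_13 = (-0.25)(0.00) − (0.75)(-0.40) = 0.3000
  C_21 = −[(-0.35)(0.60) − (-0.15)(0.00)] = 0.2100
  C_22 = (0.85)(0.60) − (-0.15)(-0.40) = 0.4500
  C_23 = −[(0.85)(0.00) − (-0.35)(-0.40)] = 0.1400
  C_31 = (-0.35)(-0.20) − (-0.15)(0.75) = 0.1825
  C_32 = −[(0.85)(-0.20) − (-0.15)(-0.25)] = 0.2075
  C_33 = (0.85)(0.75) − (-0.35)(-0.25) = 0.5500
det(I−A) = Σ_j (I−A)_1j·C_1j = (0.85)(0.4500) + (-0.35)(0.2300) + (-0.15)(0.3000) = 0.2570
adj(I−A) = Cᵀ =
  [ 0.4500   0.2100   0.1825]
  [ 0.2300   0.4500   0.2075]
  [ 0.3000   0.1400   0.5500]
(I − A)⁻¹ = adj(I−A) / det(I−A) ≈
  [   1.7510     0.8171     0.7101]
  [   0.8949     1.7510     0.8074]
  [   1.1673     0.5447     2.1401]
x = (I − A)⁻¹ d = adj(I−A)·d / det(I−A), with det(I−A) = 0.2570:
  x_C = (0.4500·290 + 0.2100·410 + 0.1825·350) / 0.2570 = 280.475 / 0.2570 ≈ 1091.3
  x_T = (0.2300·290 + 0.4500·410 + 0.2075·350) / 0.2570 = 323.825 / 0.2570 ≈ 1260.0
  x_A = (0.3000·290 + 0.1400·410 + 0.5500·350) / 0.2570 = 336.90 / 0.2570 ≈ 1310.9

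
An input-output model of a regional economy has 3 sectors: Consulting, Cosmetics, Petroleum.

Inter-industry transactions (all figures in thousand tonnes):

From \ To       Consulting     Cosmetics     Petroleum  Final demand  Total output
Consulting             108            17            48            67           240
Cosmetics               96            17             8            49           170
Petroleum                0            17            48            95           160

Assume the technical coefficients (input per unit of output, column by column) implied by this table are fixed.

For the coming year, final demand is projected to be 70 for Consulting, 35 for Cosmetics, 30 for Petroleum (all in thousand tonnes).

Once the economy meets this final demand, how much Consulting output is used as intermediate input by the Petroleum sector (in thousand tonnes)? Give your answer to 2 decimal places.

Technical coefficients a_ij = z_ij / X_j:
  a_11 = 108/240 = 0.45, a_21 = 96/240 = 0.40, a_31 = 0/240 = 0.00
  a_12 = 17/170 = 0.10, a_22 = 17/170 = 0.10, a_32 = 17/170 = 0.10
  a_13 = 48/160 = 0.30, a_23 = 8/160 = 0.05, a_33 = 48/160 = 0.30
I − A =
  [   0.55    -0.10    -0.30]
  [  -0.40     0.90    -0.05]
  [   0.00    -0.10     0.70]
Cofactors of I−A, C_ij = (−1)^(i+j)·(minor ij) (rows/columns in the sector order above):
  C_11 = (0.90)(0.70) − (-0.05)(-0.10) = 0.6250
  C_12 = −[(-0.40)(0.70) − (-0.05)(0.00)] = 0.2800
  C_13 = (-0.40)(-0.10) − (0.90)(0.00) = 0.0400
  C_21 = −[(-0.10)(0.70) − (-0.30)(-0.10)] = 0.1000
  C_22 = (0.55)(0.70) − (-0.30)(0.00) = 0.3850
  C_23 = −[(0.55)(-0.10) − (-0.10)(0.00)] = 0.0550
  C_31 = (-0.10)(-0.05) − (-0.30)(0.90) = 0.2750
  C_32 = −[(0.55)(-0.05) − (-0.30)(-0.40)] = 0.1475
  C_33 = (0.55)(0.90) − (-0.10)(-0.40) = 0.4550
det(I−A) = Σ_j (I−A)_1j·C_1j = (0.55)(0.6250) + (-0.10)(0.2800) + (-0.30)(0.0400) = 0.30375
adj(I−A) = Cᵀ =
  [ 0.6250   0.1000   0.2750]
  [ 0.2800   0.3850   0.1475]
  [ 0.0400   0.0550   0.4550]
(I − A)⁻¹ = adj(I−A) / det(I−A) ≈
  [   2.0576     0.3292     0.9053]
  [   0.9218     1.2675     0.4856]
  [   0.1317     0.1811     1.4979]
First solve x = (I − A)⁻¹ d = adj(I−A)·d / det(I−A); in particular x_3 = (0.0400·70 + 0.0550·35 + 0.4550·30) / 0.30375 = 18.375 / 0.30375 ≈ 60.4938.
Intermediate flow from 1 to 3: z_13 = a_13 · x_3 = 0.30 × 18.375 / 0.30375 = 5.5125 / 0.30375 ≈ 18.15.

z_13 = 18.15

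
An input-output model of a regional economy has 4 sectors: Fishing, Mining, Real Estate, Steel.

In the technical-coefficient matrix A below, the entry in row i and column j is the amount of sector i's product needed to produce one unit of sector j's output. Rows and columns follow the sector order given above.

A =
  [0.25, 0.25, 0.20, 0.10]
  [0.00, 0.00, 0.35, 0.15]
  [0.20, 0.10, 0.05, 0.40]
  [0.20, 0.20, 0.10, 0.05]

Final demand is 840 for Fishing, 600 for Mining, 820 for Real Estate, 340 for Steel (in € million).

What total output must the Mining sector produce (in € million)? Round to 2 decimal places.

x_M = 1556.12

I − A =
  [   0.75    -0.25    -0.20    -0.10]
  [   0.00     1.00    -0.35    -0.15]
  [  -0.20    -0.10     0.95    -0.40]
  [  -0.20    -0.20    -0.10     0.95]
Compute the cofactors C_ij = (−1)^(i+j)·(3×3 minor ij) of I−A; the adjugate is their transpose:
adj(I−A) = Cᵀ =
  [ 0.771250   0.270625   0.287875   0.245125]
  [ 0.126000   0.571875   0.259625   0.212875]
  [ 0.267000   0.200750   0.662500   0.338750]
  [ 0.217000   0.198500   0.185000   0.628750]
det(I−A) = Σ_j (I−A)_1j·C_1j = (0.75)(0.771250) + (-0.25)(0.126000) + (-0.20)(0.267000) + (-0.10)(0.217000) = 0.4718375
(I − A)⁻¹ = adj(I−A) / det(I−A) ≈
  [   1.6346     0.5736     0.6101     0.5195]
  [   0.2670     1.2120     0.5502     0.4512]
  [   0.5659     0.4255     1.4041     0.7179]
  [   0.4599     0.4207     0.3921     1.3326]
x = (I − A)⁻¹ d = adj(I−A)·d / det(I−A), with det(I−A) = 0.4718375:
  x_F = (0.771250·840 + 0.270625·600 + 0.287875·820 + 0.245125·340) / 0.4718375 = 1129.625 / 0.4718375 ≈ 2394.10
  x_M = (0.126000·840 + 0.571875·600 + 0.259625·820 + 0.212875·340) / 0.4718375 = 734.235 / 0.4718375 ≈ 1556.12
  x_R = (0.267000·840 + 0.200750·600 + 0.662500·820 + 0.338750·340) / 0.4718375 = 1003.155 / 0.4718375 ≈ 2126.06
  x_S = (0.217000·840 + 0.198500·600 + 0.185000·820 + 0.628750·340) / 0.4718375 = 666.855 / 0.4718375 ≈ 1413.31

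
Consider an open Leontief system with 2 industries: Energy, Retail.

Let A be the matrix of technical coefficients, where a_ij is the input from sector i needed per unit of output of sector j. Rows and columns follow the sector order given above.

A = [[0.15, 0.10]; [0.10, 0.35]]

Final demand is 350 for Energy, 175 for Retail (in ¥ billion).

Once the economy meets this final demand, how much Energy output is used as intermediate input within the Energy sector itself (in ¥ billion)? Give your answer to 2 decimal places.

I − A =
  [   0.85    -0.10]
  [  -0.10     0.65]
det(I−A) = (0.85)(0.65) − (-0.10)(-0.10) = 0.5425
adj(I−A) = [[0.65, 0.10], [0.10, 0.85]]
(I − A)⁻¹ = adj(I−A) / det(I−A) ≈
  [   1.1982     0.1843]
  [   0.1843     1.5668]
First solve x = (I − A)⁻¹ d = adj(I−A)·d / det(I−A); in particular x_1 = (0.65·350 + 0.10·175) / 0.5425 = 245.00 / 0.5425 ≈ 451.6129.
Intermediate flow from 1 to 1: z_11 = a_11 · x_1 = 0.15 × 245.00 / 0.5425 = 36.75 / 0.5425 ≈ 67.74.

z_11 = 67.74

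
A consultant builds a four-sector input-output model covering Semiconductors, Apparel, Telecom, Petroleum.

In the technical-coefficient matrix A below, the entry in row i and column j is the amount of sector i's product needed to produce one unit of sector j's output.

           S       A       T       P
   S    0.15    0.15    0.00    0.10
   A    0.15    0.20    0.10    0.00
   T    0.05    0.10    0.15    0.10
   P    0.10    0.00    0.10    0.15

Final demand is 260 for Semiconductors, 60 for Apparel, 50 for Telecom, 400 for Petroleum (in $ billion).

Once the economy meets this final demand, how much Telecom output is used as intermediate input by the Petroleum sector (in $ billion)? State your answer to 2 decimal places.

z_TP = 53.70

I − A =
  [   0.85    -0.15     0.00    -0.10]
  [  -0.15     0.80    -0.10     0.00]
  [  -0.05    -0.10     0.85    -0.10]
  [  -0.10     0.00    -0.10     0.85]
Compute the cofactors C_ij = (−1)^(i+j)·(3×3 minor ij) of I−A; the adjugate is their transpose:
adj(I−A) = Cᵀ =
  [ 0.561500   0.107875   0.020750   0.068500]
  [ 0.112125   0.596625   0.072750   0.021750]
  [ 0.054750   0.079125   0.550875   0.071250]
  [ 0.072500   0.022000   0.067250   0.549625]
det(I−A) = Σ_j (I−A)_1j·C_1j = (0.85)(0.561500) + (-0.15)(0.112125) + (0.00)(0.054750) + (-0.10)(0.072500) = 0.45320625
(I − A)⁻¹ = adj(I−A) / det(I−A) ≈
  [   1.2390     0.2380     0.0458     0.1511]
  [   0.2474     1.3165     0.1605     0.0480]
  [   0.1208     0.1746     1.2155     0.1572]
  [   0.1600     0.0485     0.1484     1.2127]
First solve x = (I − A)⁻¹ d = adj(I−A)·d / det(I−A); in particular x_P = (0.072500·260 + 0.022000·60 + 0.067250·50 + 0.549625·400) / 0.45320625 = 243.3825 / 0.45320625 ≈ 537.0237.
Intermediate flow from T to P: z_TP = a_TP · x_P = 0.10 × 243.3825 / 0.45320625 = 24.33825 / 0.45320625 ≈ 53.70.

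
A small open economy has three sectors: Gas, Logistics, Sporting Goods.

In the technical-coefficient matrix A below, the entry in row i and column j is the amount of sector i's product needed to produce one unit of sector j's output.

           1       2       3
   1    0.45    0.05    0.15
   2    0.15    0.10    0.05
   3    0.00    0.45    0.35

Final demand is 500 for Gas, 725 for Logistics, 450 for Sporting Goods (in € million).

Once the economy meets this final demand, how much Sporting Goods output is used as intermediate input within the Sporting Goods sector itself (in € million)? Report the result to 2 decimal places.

I − A =
  [   0.55    -0.05    -0.15]
  [  -0.15     0.90    -0.05]
  [   0.00    -0.45     0.65]
Cofactors of I−A, C_ij = (−1)^(i+j)·(minor ij) (rows/columns in the sector order above):
  C_11 = (0.90)(0.65) − (-0.05)(-0.45) = 0.5625
  C_12 = −[(-0.15)(0.65) − (-0.05)(0.00)] = 0.0975
  C_13 = (-0.15)(-0.45) − (0.90)(0.00) = 0.0675
  C_21 = −[(-0.05)(0.65) − (-0.15)(-0.45)] = 0.1000
  C_22 = (0.55)(0.65) − (-0.15)(0.00) = 0.3575
  C_23 = −[(0.55)(-0.45) − (-0.05)(0.00)] = 0.2475
  C_31 = (-0.05)(-0.05) − (-0.15)(0.90) = 0.1375
  C_32 = −[(0.55)(-0.05) − (-0.15)(-0.15)] = 0.0500
  C_33 = (0.55)(0.90) − (-0.05)(-0.15) = 0.4875
det(I−A) = Σ_j (I−A)_1j·C_1j = (0.55)(0.5625) + (-0.05)(0.0975) + (-0.15)(0.0675) = 0.294375
adj(I−A) = Cᵀ =
  [ 0.5625   0.1000   0.1375]
  [ 0.0975   0.3575   0.0500]
  [ 0.0675   0.2475   0.4875]
(I − A)⁻¹ = adj(I−A) / det(I−A) ≈
  [   1.9108     0.3397     0.4671]
  [   0.3312     1.2144     0.1699]
  [   0.2293     0.8408     1.6561]
First solve x = (I − A)⁻¹ d = adj(I−A)·d / det(I−A); in particular x_3 = (0.0675·500 + 0.2475·725 + 0.4875·450) / 0.294375 = 432.5625 / 0.294375 ≈ 1469.4268.
Intermediate flow from 3 to 3: z_33 = a_33 · x_3 = 0.35 × 432.5625 / 0.294375 = 151.396875 / 0.294375 ≈ 514.30.

z_33 = 514.30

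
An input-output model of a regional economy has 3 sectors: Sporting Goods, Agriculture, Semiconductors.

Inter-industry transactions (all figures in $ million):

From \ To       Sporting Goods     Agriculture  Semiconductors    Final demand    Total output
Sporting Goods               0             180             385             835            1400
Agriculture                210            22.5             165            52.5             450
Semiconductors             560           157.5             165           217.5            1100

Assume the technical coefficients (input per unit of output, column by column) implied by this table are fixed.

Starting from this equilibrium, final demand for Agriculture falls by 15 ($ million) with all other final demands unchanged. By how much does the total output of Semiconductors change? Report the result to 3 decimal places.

Technical coefficients a_ij = z_ij / X_j:
  a_11 = 0/1400 = 0.00, a_21 = 210/1400 = 0.15, a_31 = 560/1400 = 0.40
  a_12 = 180/450 = 0.40, a_22 = 22.5/450 = 0.05, a_32 = 157.5/450 = 0.35
  a_13 = 385/1100 = 0.35, a_23 = 165/1100 = 0.15, a_33 = 165/1100 = 0.15
I − A =
  [   1.00    -0.40    -0.35]
  [  -0.15     0.95    -0.15]
  [  -0.40    -0.35     0.85]
Cofactors of I−A, C_ij = (−1)^(i+j)·(minor ij) (rows/columns in the sector order above):
  C_11 = (0.95)(0.85) − (-0.15)(-0.35) = 0.7550
  C_12 = −[(-0.15)(0.85) − (-0.15)(-0.40)] = 0.1875
  C_13 = (-0.15)(-0.35) − (0.95)(-0.40) = 0.4325
  C_21 = −[(-0.40)(0.85) − (-0.35)(-0.35)] = 0.4625
  C_22 = (1.00)(0.85) − (-0.35)(-0.40) = 0.7100
  C_23 = −[(1.00)(-0.35) − (-0.40)(-0.40)] = 0.5100
  C_31 = (-0.40)(-0.15) − (-0.35)(0.95) = 0.3925
  C_32 = −[(1.00)(-0.15) − (-0.35)(-0.15)] = 0.2025
  C_33 = (1.00)(0.95) − (-0.40)(-0.15) = 0.8900
det(I−A) = Σ_j (I−A)_1j·C_1j = (1.00)(0.7550) + (-0.40)(0.1875) + (-0.35)(0.4325) = 0.528625
adj(I−A) = Cᵀ =
  [ 0.7550   0.4625   0.3925]
  [ 0.1875   0.7100   0.2025]
  [ 0.4325   0.5100   0.8900]
(I − A)⁻¹ = adj(I−A) / det(I−A) ≈
  [   1.4282     0.8749     0.7425]
  [   0.3547     1.3431     0.3831]
  [   0.8182     0.9648     1.6836]
Δx = (I − A)⁻¹ Δd with Δd having -15 in the Agriculture component and 0 elsewhere.
So Δx_3 = L_32 · (-15), where L_32 = adj(I−A)_32 / det(I−A) = 0.5100 / 0.528625.
Δx_3 = 0.5100 × (-15) / 0.528625 = -7.65 / 0.528625 ≈ -14.472.

Δx_3 = -14.472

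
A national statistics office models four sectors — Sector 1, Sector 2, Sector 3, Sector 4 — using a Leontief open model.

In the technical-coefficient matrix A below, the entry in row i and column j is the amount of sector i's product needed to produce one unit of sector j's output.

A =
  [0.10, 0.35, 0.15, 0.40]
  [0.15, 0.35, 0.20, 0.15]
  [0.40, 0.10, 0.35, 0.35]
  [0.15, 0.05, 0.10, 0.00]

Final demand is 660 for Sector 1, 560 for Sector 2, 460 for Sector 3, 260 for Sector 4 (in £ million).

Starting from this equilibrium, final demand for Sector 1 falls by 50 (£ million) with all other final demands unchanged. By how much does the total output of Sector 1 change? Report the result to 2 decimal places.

I − A =
  [   0.90    -0.35    -0.15    -0.40]
  [  -0.15     0.65    -0.20    -0.15]
  [  -0.40    -0.10     0.65    -0.35]
  [  -0.15    -0.05    -0.10     1.00]
Compute the cofactors C_ij = (−1)^(i+j)·(3×3 minor ij) of I−A; the adjugate is their transpose:
adj(I−A) = Cᵀ =
  [ 0.369875   0.249875   0.201625   0.256000]
  [ 0.203375   0.430625   0.213375   0.220625]
  [ 0.311000   0.266125   0.475875   0.330875]
  [ 0.096750   0.085625   0.088500   0.258875]
det(I−A) = Σ_j (I−A)_1j·C_1j = (0.90)(0.369875) + (-0.35)(0.203375) + (-0.15)(0.311000) + (-0.40)(0.096750) = 0.17635625
(I − A)⁻¹ = adj(I−A) / det(I−A) ≈
  [   2.0973     1.4169     1.1433     1.4516]
  [   1.1532     2.4418     1.2099     1.2510]
  [   1.7635     1.5090     2.6984     1.8762]
  [   0.5486     0.4855     0.5018     1.4679]
Δx = (I − A)⁻¹ Δd with Δd having -50 in the Sector 1 component and 0 elsewhere.
So Δx_1 = L_11 · (-50), where L_11 = adj(I−A)_11 / det(I−A) = 0.369875 / 0.17635625.
Δx_1 = 0.369875 × (-50) / 0.17635625 = -18.49375 / 0.17635625 ≈ -104.87.

Δx_1 = -104.87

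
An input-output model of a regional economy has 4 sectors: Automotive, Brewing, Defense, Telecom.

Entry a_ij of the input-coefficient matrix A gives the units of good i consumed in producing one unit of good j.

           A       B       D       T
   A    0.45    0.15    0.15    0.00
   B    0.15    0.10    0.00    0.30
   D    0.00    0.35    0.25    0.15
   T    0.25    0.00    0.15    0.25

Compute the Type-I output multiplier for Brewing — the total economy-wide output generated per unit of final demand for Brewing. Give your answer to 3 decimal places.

I − A =
  [   0.55    -0.15    -0.15     0.00]
  [  -0.15     0.90     0.00    -0.30]
  [   0.00    -0.35     0.75    -0.15]
  [  -0.25     0.00    -0.15     0.75]
Compute the cofactors C_ij = (−1)^(i+j)·(3×3 minor ij) of I−A; the adjugate is their transpose:
adj(I−A) = Cᵀ =
  [ 0.470250   0.120375   0.108000   0.069750]
  [ 0.137250   0.291375   0.052875   0.127125]
  [ 0.099375   0.150000   0.343125   0.128625]
  [ 0.176625   0.070125   0.104625   0.346500]
det(I−A) = Σ_j (I−A)_1j·C_1j = (0.55)(0.470250) + (-0.15)(0.137250) + (-0.15)(0.099375) + (0.00)(0.176625) = 0.22314375
(I − A)⁻¹ = adj(I−A) / det(I−A) ≈
  [   2.1074     0.5395     0.4840     0.3126]
  [   0.6151     1.3058     0.2370     0.5697]
  [   0.4453     0.6722     1.5377     0.5764]
  [   0.7915     0.3143     0.4689     1.5528]
The output multiplier for sector j is the column-j sum of the Leontief inverse (I − A)⁻¹ = adj(I−A) / det(I−A).
Column B of adj(I−A): (0.120375, 0.291375, 0.150000, 0.070125); det(I−A) = 0.22314375.
m_B = (0.120375 + 0.291375 + 0.150000 + 0.070125) / 0.22314375 = 0.631875 / 0.22314375 ≈ 2.832.

m_B = 2.832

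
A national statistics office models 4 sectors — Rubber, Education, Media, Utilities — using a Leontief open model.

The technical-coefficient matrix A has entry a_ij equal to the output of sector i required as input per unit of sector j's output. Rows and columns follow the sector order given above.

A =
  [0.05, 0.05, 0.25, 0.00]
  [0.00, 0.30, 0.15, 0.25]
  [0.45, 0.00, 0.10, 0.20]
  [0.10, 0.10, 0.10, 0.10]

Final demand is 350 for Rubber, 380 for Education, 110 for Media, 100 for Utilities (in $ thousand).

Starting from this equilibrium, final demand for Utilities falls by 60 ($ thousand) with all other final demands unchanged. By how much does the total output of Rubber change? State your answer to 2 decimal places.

I − A =
  [   0.95    -0.05    -0.25     0.00]
  [   0.00     0.70    -0.15    -0.25]
  [  -0.45     0.00     0.90    -0.20]
  [  -0.10    -0.10    -0.10     0.90]
Compute the cofactors C_ij = (−1)^(i+j)·(3×3 minor ij) of I−A; the adjugate is their transpose:
adj(I−A) = Cᵀ =
  [ 0.527500   0.044500   0.159250   0.047750]
  [ 0.097500   0.644250   0.158250   0.214125]
  [ 0.286250   0.040250   0.573500   0.138625]
  [ 0.101250   0.081000   0.099000   0.516375]
det(I−A) = Σ_j (I−A)_1j·C_1j = (0.95)(0.527500) + (-0.05)(0.097500) + (-0.25)(0.286250) + (0.00)(0.101250) = 0.4246875
(I − A)⁻¹ = adj(I−A) / det(I−A) ≈
  [   1.2421     0.1048     0.3750     0.1124]
  [   0.2296     1.5170     0.3726     0.5042]
  [   0.6740     0.0948     1.3504     0.3264]
  [   0.2384     0.1907     0.2331     1.2159]
Δx = (I − A)⁻¹ Δd with Δd having -60 in the Utilities component and 0 elsewhere.
So Δx_R = L_RU · (-60), where L_RU = adj(I−A)_RU / det(I−A) = 0.047750 / 0.4246875.
Δx_R = 0.047750 × (-60) / 0.4246875 = -2.865 / 0.4246875 ≈ -6.75.

Δx_R = -6.75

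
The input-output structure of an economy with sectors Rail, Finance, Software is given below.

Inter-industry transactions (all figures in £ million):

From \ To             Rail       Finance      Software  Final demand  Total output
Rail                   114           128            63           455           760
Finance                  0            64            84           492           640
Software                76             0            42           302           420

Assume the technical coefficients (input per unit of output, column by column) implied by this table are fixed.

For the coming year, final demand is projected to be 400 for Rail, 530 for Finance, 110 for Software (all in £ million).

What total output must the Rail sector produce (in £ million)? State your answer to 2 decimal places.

Technical coefficients a_ij = z_ij / X_j:
  a_11 = 114/760 = 0.15, a_21 = 0/760 = 0.00, a_31 = 76/760 = 0.10
  a_12 = 128/640 = 0.20, a_22 = 64/640 = 0.10, a_32 = 0/640 = 0.00
  a_13 = 63/420 = 0.15, a_23 = 84/420 = 0.20, a_33 = 42/420 = 0.10
I − A =
  [   0.85    -0.20    -0.15]
  [   0.00     0.90    -0.20]
  [  -0.10     0.00     0.90]
Cofactors of I−A, C_ij = (−1)^(i+j)·(minor ij) (rows/columns in the sector order above):
  C_11 = (0.90)(0.90) − (-0.20)(0.00) = 0.8100
  C_12 = −[(0.00)(0.90) − (-0.20)(-0.10)] = 0.0200
  C_13 = (0.00)(0.00) − (0.90)(-0.10) = 0.0900
  C_21 = −[(-0.20)(0.90) − (-0.15)(0.00)] = 0.1800
  C_22 = (0.85)(0.90) − (-0.15)(-0.10) = 0.7500
  C_23 = −[(0.85)(0.00) − (-0.20)(-0.10)] = 0.0200
  C_31 = (-0.20)(-0.20) − (-0.15)(0.90) = 0.1750
  C_32 = −[(0.85)(-0.20) − (-0.15)(0.00)] = 0.1700
  C_33 = (0.85)(0.90) − (-0.20)(0.00) = 0.7650
det(I−A) = Σ_j (I−A)_1j·C_1j = (0.85)(0.8100) + (-0.20)(0.0200) + (-0.15)(0.0900) = 0.6710
adj(I−A) = Cᵀ =
  [ 0.8100   0.1800   0.1750]
  [ 0.0200   0.7500   0.1700]
  [ 0.0900   0.0200   0.7650]
(I − A)⁻¹ = adj(I−A) / det(I−A) ≈
  [   1.2072     0.2683     0.2608]
  [   0.0298     1.1177     0.2534]
  [   0.1341     0.0298     1.1401]
x = (I − A)⁻¹ d = adj(I−A)·d / det(I−A), with det(I−A) = 0.6710:
  x_1 = (0.8100·400 + 0.1800·530 + 0.1750·110) / 0.6710 = 438.65 / 0.6710 ≈ 653.73
  x_2 = (0.0200·400 + 0.7500·530 + 0.1700·110) / 0.6710 = 424.20 / 0.6710 ≈ 632.19
  x_3 = (0.0900·400 + 0.0200·530 + 0.7650·110) / 0.6710 = 130.75 / 0.6710 ≈ 194.86

x_1 = 653.73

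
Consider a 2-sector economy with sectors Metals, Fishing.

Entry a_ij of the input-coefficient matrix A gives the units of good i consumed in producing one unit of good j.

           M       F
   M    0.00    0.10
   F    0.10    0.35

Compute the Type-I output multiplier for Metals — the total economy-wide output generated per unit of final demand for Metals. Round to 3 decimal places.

m_M = 1.172

I − A =
  [   1.00    -0.10]
  [  -0.10     0.65]
det(I−A) = (1.00)(0.65) − (-0.10)(-0.10) = 0.6400
adj(I−A) = [[0.65, 0.10], [0.10, 1.00]]
(I − A)⁻¹ = adj(I−A) / det(I−A) ≈
  [   1.0156     0.1563]
  [   0.1563     1.5625]
The output multiplier for sector j is the column-j sum of the Leontief inverse (I − A)⁻¹ = adj(I−A) / det(I−A).
Column M of adj(I−A): (0.65, 0.10); det(I−A) = 0.6400.
m_M = (0.65 + 0.10) / 0.6400 = 0.75 / 0.6400 ≈ 1.172.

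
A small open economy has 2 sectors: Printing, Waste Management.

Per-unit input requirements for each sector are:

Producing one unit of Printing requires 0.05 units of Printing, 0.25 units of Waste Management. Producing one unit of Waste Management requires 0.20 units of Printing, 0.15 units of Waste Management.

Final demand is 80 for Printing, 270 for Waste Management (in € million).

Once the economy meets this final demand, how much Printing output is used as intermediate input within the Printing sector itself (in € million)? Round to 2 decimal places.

z_PP = 8.05

I − A =
  [   0.95    -0.20]
  [  -0.25     0.85]
det(I−A) = (0.95)(0.85) − (-0.20)(-0.25) = 0.7575
adj(I−A) = [[0.85, 0.20], [0.25, 0.95]]
(I − A)⁻¹ = adj(I−A) / det(I−A) ≈
  [   1.1221     0.2640]
  [   0.3300     1.2541]
First solve x = (I − A)⁻¹ d = adj(I−A)·d / det(I−A); in particular x_P = (0.85·80 + 0.20·270) / 0.7575 = 122.00 / 0.7575 ≈ 161.0561.
Intermediate flow from P to P: z_PP = a_PP · x_P = 0.05 × 122.00 / 0.7575 = 6.10 / 0.7575 ≈ 8.05.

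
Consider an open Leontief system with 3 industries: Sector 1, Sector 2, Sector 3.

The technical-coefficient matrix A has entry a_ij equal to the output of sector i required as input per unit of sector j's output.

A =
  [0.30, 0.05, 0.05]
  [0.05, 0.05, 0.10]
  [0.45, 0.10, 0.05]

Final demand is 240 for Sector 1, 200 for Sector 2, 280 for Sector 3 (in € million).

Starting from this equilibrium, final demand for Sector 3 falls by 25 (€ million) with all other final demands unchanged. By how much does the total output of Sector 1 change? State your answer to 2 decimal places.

Δx_1 = -2.19

I − A =
  [   0.70    -0.05    -0.05]
  [  -0.05     0.95    -0.10]
  [  -0.45    -0.10     0.95]
Cofactors of I−A, C_ij = (−1)^(i+j)·(minor ij) (rows/columns in the sector order above):
  C_11 = (0.95)(0.95) − (-0.10)(-0.10) = 0.8925
  C_12 = −[(-0.05)(0.95) − (-0.10)(-0.45)] = 0.0925
  C_13 = (-0.05)(-0.10) − (0.95)(-0.45) = 0.4325
  C_21 = −[(-0.05)(0.95) − (-0.05)(-0.10)] = 0.0525
  C_22 = (0.70)(0.95) − (-0.05)(-0.45) = 0.6425
  C_23 = −[(0.70)(-0.10) − (-0.05)(-0.45)] = 0.0925
  C_31 = (-0.05)(-0.10) − (-0.05)(0.95) = 0.0525
  C_32 = −[(0.70)(-0.10) − (-0.05)(-0.05)] = 0.0725
  C_33 = (0.70)(0.95) − (-0.05)(-0.05) = 0.6625
det(I−A) = Σ_j (I−A)_1j·C_1j = (0.70)(0.8925) + (-0.05)(0.0925) + (-0.05)(0.4325) = 0.5985
adj(I−A) = Cᵀ =
  [ 0.8925   0.0525   0.0525]
  [ 0.0925   0.6425   0.0725]
  [ 0.4325   0.0925   0.6625]
(I − A)⁻¹ = adj(I−A) / det(I−A) ≈
  [   1.4912     0.0877     0.0877]
  [   0.1546     1.0735     0.1211]
  [   0.7226     0.1546     1.1069]
Δx = (I − A)⁻¹ Δd with Δd having -25 in the Sector 3 component and 0 elsewhere.
So Δx_1 = L_13 · (-25), where L_13 = adj(I−A)_13 / det(I−A) = 0.0525 / 0.5985.
Δx_1 = 0.0525 × (-25) / 0.5985 = -1.3125 / 0.5985 ≈ -2.19.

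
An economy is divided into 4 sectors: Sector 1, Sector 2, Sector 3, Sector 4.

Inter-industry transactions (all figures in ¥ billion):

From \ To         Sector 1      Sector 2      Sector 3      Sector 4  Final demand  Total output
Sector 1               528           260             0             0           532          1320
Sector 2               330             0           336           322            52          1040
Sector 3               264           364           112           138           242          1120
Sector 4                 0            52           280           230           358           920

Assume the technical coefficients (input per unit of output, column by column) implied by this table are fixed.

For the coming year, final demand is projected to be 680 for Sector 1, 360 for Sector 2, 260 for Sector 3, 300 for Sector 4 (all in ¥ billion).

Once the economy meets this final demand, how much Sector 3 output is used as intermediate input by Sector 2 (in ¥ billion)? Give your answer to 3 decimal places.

z_32 = 561.613

Technical coefficients a_ij = z_ij / X_j:
  a_11 = 528/1320 = 0.40, a_21 = 330/1320 = 0.25, a_31 = 264/1320 = 0.20, a_41 = 0/1320 = 0.00
  a_12 = 260/1040 = 0.25, a_22 = 0/1040 = 0.00, a_32 = 364/1040 = 0.35, a_42 = 52/1040 = 0.05
  a_13 = 0/1120 = 0.00, a_23 = 336/1120 = 0.30, a_33 = 112/1120 = 0.10, a_43 = 280/1120 = 0.25
  a_14 = 0/920 = 0.00, a_24 = 322/920 = 0.35, a_34 = 138/920 = 0.15, a_44 = 230/920 = 0.25
I − A =
  [   0.60    -0.25     0.00     0.00]
  [  -0.25     1.00    -0.30    -0.35]
  [  -0.20    -0.35     0.90    -0.15]
  [   0.00    -0.05    -0.25     0.75]
Compute the cofactors C_ij = (−1)^(i+j)·(3×3 minor ij) of I−A; the adjugate is their transpose:
adj(I−A) = Cᵀ =
  [ 0.510125   0.159375   0.078125   0.090000]
  [ 0.221875   0.382500   0.187500   0.216000]
  [ 0.214000   0.199500   0.392625   0.171625]
  [ 0.086125   0.092000   0.143375   0.405750]
det(I−A) = Σ_j (I−A)_1j·C_1j = (0.60)(0.510125) + (-0.25)(0.221875) + (0.00)(0.214000) + (0.00)(0.086125) = 0.25060625
(I − A)⁻¹ = adj(I−A) / det(I−A) ≈
  [   2.0356     0.6360     0.3117     0.3591]
  [   0.8854     1.5263     0.7482     0.8619]
  [   0.8539     0.7961     1.5667     0.6848]
  [   0.3437     0.3671     0.5721     1.6191]
First solve x = (I − A)⁻¹ d = adj(I−A)·d / det(I−A); in particular x_2 = (0.221875·680 + 0.382500·360 + 0.187500·260 + 0.216000·300) / 0.25060625 = 402.125 / 0.25060625 ≈ 1604.60882.
Intermediate flow from 3 to 2: z_32 = a_32 · x_2 = 0.35 × 402.125 / 0.25060625 = 140.74375 / 0.25060625 ≈ 561.613.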